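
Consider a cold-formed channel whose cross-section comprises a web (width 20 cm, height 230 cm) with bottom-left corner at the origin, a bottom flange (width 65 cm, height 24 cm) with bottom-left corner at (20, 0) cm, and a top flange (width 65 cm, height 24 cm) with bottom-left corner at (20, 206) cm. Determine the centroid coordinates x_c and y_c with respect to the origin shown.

Part | A | x̄ᵢ | ȳᵢ | A·x̄ᵢ | A·ȳᵢ
web | 4600.00 | 10.00 | 115.00 | 46000.00 | 529000.00
bottom flange | 1560.00 | 52.50 | 12.00 | 81900.00 | 18720.00
top flange | 1560.00 | 52.50 | 218.00 | 81900.00 | 340080.00
Σ | 7720.00 |  |  | 209800.00 | 887800.00
x_c = 209800.00 / 7720.00 = 27.18 cm
y_c = 887800.00 / 7720.00 = 115.00 cm

x_c = 27.18 cm, y_c = 115.00 cm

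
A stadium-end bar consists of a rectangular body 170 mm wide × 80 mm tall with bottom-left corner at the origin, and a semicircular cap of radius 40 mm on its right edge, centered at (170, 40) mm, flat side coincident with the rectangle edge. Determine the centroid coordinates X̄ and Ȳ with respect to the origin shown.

X̄ = 100.91 mm, Ȳ = 40.00 mm

Part | A | x̄ᵢ | ȳᵢ | A·x̄ᵢ | A·ȳᵢ
rectangular body | 13600.00 | 85.00 | 40.00 | 1156000.00 | 544000.00
semicircular end | 2513.27 | 186.98 | 40.00 | 469923.27 | 100530.96
Σ | 16113.27 |  |  | 1625923.27 | 644530.96
X̄ = 1625923.27 / 16113.27 = 100.91 mm
Ȳ = 644530.96 / 16113.27 = 40.00 mm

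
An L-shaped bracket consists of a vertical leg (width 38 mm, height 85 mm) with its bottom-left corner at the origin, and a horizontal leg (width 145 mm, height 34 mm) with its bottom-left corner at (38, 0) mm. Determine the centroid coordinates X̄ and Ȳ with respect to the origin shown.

Part | A | x̄ᵢ | ȳᵢ | A·x̄ᵢ | A·ȳᵢ
vertical leg | 3230.00 | 19.00 | 42.50 | 61370.00 | 137275.00
horizontal leg | 4930.00 | 110.50 | 17.00 | 544765.00 | 83810.00
Σ | 8160.00 |  |  | 606135.00 | 221085.00
X̄ = 606135.00 / 8160.00 = 74.28 mm
Ȳ = 221085.00 / 8160.00 = 27.09 mm

X̄ = 74.28 mm, Ȳ = 27.09 mm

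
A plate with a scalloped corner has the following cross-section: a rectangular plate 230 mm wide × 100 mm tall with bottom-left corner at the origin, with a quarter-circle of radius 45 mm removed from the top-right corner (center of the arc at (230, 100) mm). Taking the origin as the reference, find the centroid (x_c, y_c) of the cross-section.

Part | A | x̄ᵢ | ȳᵢ | A·x̄ᵢ | A·ȳᵢ
plate | 23000.00 | 115.00 | 50.00 | 2645000.00 | 1150000.00
removed quarter-circle | -1590.43 | 210.90 | 80.90 | -335424.19 | -128668.13
Σ | 21409.57 |  |  | 2309575.81 | 1021331.87
x_c = 2309575.81 / 21409.57 = 107.88 mm
y_c = 1021331.87 / 21409.57 = 47.70 mm

x_c = 107.88 mm, y_c = 47.70 mm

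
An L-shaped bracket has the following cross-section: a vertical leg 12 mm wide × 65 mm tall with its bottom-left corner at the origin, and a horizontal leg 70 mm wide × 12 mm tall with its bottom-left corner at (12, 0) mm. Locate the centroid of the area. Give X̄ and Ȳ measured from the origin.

X̄ = 27.26 mm, Ȳ = 18.76 mm

Part | A | x̄ᵢ | ȳᵢ | A·x̄ᵢ | A·ȳᵢ
vertical leg | 780.00 | 6.00 | 32.50 | 4680.00 | 25350.00
horizontal leg | 840.00 | 47.00 | 6.00 | 39480.00 | 5040.00
Σ | 1620.00 |  |  | 44160.00 | 30390.00
X̄ = 44160.00 / 1620.00 = 27.26 mm
Ȳ = 30390.00 / 1620.00 = 18.76 mm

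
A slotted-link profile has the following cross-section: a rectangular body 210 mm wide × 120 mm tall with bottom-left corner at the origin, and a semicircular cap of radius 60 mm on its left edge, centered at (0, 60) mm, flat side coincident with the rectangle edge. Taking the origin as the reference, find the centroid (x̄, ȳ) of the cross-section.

rectangular body: A = 210 × 120 = 25200.00, centroid at (105.00, 60.00).
semicircular end: A = ½π·60² = 5654.87, centroid at (-25.46, 60.00).
ΣA = 30854.87 mm²
ΣAx̄ = (25200.00)(105.00) + (5654.87)(-25.46) = 2502000.00 mm³
ΣAȳ = (25200.00)(60.00) + (5654.87)(60.00) = 1851292.01 mm³
x̄ = 2502000.00 / 30854.87 = 81.09 mm
ȳ = 1851292.01 / 30854.87 = 60.00 mm

x̄ = 81.09 mm, ȳ = 60.00 mm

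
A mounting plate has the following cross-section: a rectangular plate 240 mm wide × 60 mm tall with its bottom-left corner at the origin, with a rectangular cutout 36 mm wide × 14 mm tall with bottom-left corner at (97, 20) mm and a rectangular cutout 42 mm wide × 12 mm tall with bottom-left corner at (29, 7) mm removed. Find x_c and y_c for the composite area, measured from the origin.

x_c = 122.82 mm, y_c = 30.75 mm

Part | A | x̄ᵢ | ȳᵢ | A·x̄ᵢ | A·ȳᵢ
plate | 14400.00 | 120.00 | 30.00 | 1728000.00 | 432000.00
hole 1 | -504.00 | 115.00 | 27.00 | -57960.00 | -13608.00
hole 2 | -504.00 | 50.00 | 13.00 | -25200.00 | -6552.00
Σ | 13392.00 |  |  | 1644840.00 | 411840.00
x_c = 1644840.00 / 13392.00 = 122.82 mm
y_c = 411840.00 / 13392.00 = 30.75 mm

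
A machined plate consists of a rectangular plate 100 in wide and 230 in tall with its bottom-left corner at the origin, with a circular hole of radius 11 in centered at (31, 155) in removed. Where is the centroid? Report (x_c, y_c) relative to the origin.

plate: A = 100 × 230 = 23000.00, centroid at (50.00, 115.00).
hole: A = −π·11² = -380.13, centroid at (31.00, 155.00).
ΣA = 22619.87 in²
ΣAx_c = (23000.00)(50.00) + (-380.13)(31.00) = 1138215.89 in³
ΣAy_c = (23000.00)(115.00) + (-380.13)(155.00) = 2586079.43 in³
x_c = 1138215.89 / 22619.87 = 50.32 in
y_c = 2586079.43 / 22619.87 = 114.33 in

x_c = 50.32 in, y_c = 114.33 in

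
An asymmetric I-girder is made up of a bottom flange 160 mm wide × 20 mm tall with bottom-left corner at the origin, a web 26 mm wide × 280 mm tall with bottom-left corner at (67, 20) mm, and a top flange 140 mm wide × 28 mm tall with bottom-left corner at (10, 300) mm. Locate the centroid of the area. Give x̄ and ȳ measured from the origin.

x̄ = 80.00 mm, ȳ = 168.59 mm

Part | A | x̄ᵢ | ȳᵢ | A·x̄ᵢ | A·ȳᵢ
bottom flange | 3200.00 | 80.00 | 10.00 | 256000.00 | 32000.00
web | 7280.00 | 80.00 | 160.00 | 582400.00 | 1164800.00
top flange | 3920.00 | 80.00 | 314.00 | 313600.00 | 1230880.00
Σ | 14400.00 |  |  | 1152000.00 | 2427680.00
x̄ = 1152000.00 / 14400.00 = 80.00 mm
ȳ = 2427680.00 / 14400.00 = 168.59 mm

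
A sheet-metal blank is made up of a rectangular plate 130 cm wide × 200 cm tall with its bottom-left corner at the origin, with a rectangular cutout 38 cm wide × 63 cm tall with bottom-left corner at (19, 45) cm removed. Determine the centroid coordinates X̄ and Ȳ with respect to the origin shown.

Part | A | x̄ᵢ | ȳᵢ | A·x̄ᵢ | A·ȳᵢ
plate | 26000.00 | 65.00 | 100.00 | 1690000.00 | 2600000.00
hole | -2394.00 | 38.00 | 76.50 | -90972.00 | -183141.00
Σ | 23606.00 |  |  | 1599028.00 | 2416859.00
X̄ = 1599028.00 / 23606.00 = 67.74 cm
Ȳ = 2416859.00 / 23606.00 = 102.38 cm

X̄ = 67.74 cm, Ȳ = 102.38 cm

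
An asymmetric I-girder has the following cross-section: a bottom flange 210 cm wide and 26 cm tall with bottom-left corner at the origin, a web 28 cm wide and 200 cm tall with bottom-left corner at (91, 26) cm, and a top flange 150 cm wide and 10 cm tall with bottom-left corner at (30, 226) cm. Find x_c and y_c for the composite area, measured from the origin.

Part | A | x̄ᵢ | ȳᵢ | A·x̄ᵢ | A·ȳᵢ
bottom flange | 5460.00 | 105.00 | 13.00 | 573300.00 | 70980.00
web | 5600.00 | 105.00 | 126.00 | 588000.00 | 705600.00
top flange | 1500.00 | 105.00 | 231.00 | 157500.00 | 346500.00
Σ | 12560.00 |  |  | 1318800.00 | 1123080.00
x_c = 1318800.00 / 12560.00 = 105.00 cm
y_c = 1123080.00 / 12560.00 = 89.42 cm

x_c = 105.00 cm, y_c = 89.42 cm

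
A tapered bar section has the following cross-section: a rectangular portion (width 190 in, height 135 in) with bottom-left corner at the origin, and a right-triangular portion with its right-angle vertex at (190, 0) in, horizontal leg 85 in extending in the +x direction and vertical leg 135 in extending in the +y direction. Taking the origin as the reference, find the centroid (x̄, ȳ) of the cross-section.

rectangular portion: A = 190 × 135 = 25650.00, centroid at (95.00, 67.50).
triangular portion: A = ½·85·135 = 5737.50, centroid at (218.33, 45.00).
ΣA = 31387.50 in², ΣAx̄ = 3689437.50 in³, ΣAȳ = 1989562.50 in³.
x̄ = 3689437.50/31387.50 = 117.54 in; ȳ = 1989562.50/31387.50 = 63.39 in.

x̄ = 117.54 in, ȳ = 63.39 in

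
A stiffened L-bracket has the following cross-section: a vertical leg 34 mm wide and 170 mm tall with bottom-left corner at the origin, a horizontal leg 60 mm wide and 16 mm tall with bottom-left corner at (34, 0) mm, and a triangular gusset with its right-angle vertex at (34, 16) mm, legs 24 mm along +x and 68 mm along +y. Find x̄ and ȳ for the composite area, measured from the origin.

Part | A | x̄ᵢ | ȳᵢ | A·x̄ᵢ | A·ȳᵢ
vertical leg | 5780.00 | 17.00 | 85.00 | 98260.00 | 491300.00
horizontal leg | 960.00 | 64.00 | 8.00 | 61440.00 | 7680.00
gusset | 816.00 | 42.00 | 38.67 | 34272.00 | 31552.00
Σ | 7556.00 |  |  | 193972.00 | 530532.00
x̄ = 193972.00 / 7556.00 = 25.67 mm
ȳ = 530532.00 / 7556.00 = 70.21 mm

x̄ = 25.67 mm, ȳ = 70.21 mm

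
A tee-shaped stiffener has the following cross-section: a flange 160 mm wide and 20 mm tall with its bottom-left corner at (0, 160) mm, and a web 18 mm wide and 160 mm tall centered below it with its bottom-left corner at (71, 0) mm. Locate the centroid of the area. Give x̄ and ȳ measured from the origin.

x̄ = 80.00 mm, ȳ = 127.37 mm

web: A = 18 × 160 = 2880.00, centroid at (80.00, 80.00).
flange: A = 160 × 20 = 3200.00, centroid at (80.00, 170.00).
ΣA = 6080.00 mm², ΣAx̄ = 486400.00 mm³, ΣAȳ = 774400.00 mm³.
x̄ = 486400.00/6080.00 = 80.00 mm; ȳ = 774400.00/6080.00 = 127.37 mm.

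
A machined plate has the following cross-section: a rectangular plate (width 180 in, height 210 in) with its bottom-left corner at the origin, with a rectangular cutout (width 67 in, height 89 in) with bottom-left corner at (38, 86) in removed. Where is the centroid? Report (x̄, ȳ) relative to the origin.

x̄ = 93.47 in, ȳ = 100.22 in

plate: A = 180 × 210 = 37800.00, centroid at (90.00, 105.00).
hole: A = −(67 × 89) = -5963.00, centroid at (71.50, 130.50).
ΣA = 31837.00 in²
ΣAx̄ = (37800.00)(90.00) + (-5963.00)(71.50) = 2975645.50 in³
ΣAȳ = (37800.00)(105.00) + (-5963.00)(130.50) = 3190828.50 in³
x̄ = 2975645.50 / 31837.00 = 93.47 in
ȳ = 3190828.50 / 31837.00 = 100.22 in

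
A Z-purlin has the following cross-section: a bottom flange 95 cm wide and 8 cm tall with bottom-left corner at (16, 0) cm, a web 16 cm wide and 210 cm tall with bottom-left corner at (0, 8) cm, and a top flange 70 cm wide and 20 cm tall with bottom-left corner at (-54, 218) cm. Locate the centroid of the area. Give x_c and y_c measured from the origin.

x_c = 8.79 cm, y_c = 127.16 cm

Part | A | x̄ᵢ | ȳᵢ | A·x̄ᵢ | A·ȳᵢ
bottom flange | 760.00 | 63.50 | 4.00 | 48260.00 | 3040.00
web | 3360.00 | 8.00 | 113.00 | 26880.00 | 379680.00
top flange | 1400.00 | -19.00 | 228.00 | -26600.00 | 319200.00
Σ | 5520.00 |  |  | 48540.00 | 701920.00
x_c = 48540.00 / 5520.00 = 8.79 cm
y_c = 701920.00 / 5520.00 = 127.16 cm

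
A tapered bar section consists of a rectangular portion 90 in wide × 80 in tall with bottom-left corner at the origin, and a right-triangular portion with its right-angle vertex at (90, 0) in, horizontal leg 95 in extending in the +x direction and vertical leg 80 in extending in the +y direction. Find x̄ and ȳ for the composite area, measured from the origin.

Part | A | x̄ᵢ | ȳᵢ | A·x̄ᵢ | A·ȳᵢ
rectangular portion | 7200.00 | 45.00 | 40.00 | 324000.00 | 288000.00
triangular portion | 3800.00 | 121.67 | 26.67 | 462333.33 | 101333.33
Σ | 11000.00 |  |  | 786333.33 | 389333.33
x̄ = 786333.33 / 11000.00 = 71.48 in
ȳ = 389333.33 / 11000.00 = 35.39 in

x̄ = 71.48 in, ȳ = 35.39 in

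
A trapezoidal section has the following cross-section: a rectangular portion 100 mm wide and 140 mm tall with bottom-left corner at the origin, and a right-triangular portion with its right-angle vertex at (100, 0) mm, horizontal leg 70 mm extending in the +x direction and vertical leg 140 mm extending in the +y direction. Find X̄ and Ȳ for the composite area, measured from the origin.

X̄ = 69.01 mm, Ȳ = 63.95 mm

Part | A | x̄ᵢ | ȳᵢ | A·x̄ᵢ | A·ȳᵢ
rectangular portion | 14000.00 | 50.00 | 70.00 | 700000.00 | 980000.00
triangular portion | 4900.00 | 123.33 | 46.67 | 604333.33 | 228666.67
Σ | 18900.00 |  |  | 1304333.33 | 1208666.67
X̄ = 1304333.33 / 18900.00 = 69.01 mm
Ȳ = 1208666.67 / 18900.00 = 63.95 mm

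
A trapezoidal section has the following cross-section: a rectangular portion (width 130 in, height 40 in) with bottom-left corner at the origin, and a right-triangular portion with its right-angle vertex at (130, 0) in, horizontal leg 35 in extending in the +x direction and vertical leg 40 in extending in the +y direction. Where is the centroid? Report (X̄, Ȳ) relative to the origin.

X̄ = 74.10 in, Ȳ = 19.21 in

rectangular portion: A = 130 × 40 = 5200.00, centroid at (65.00, 20.00).
triangular portion: A = ½·35·40 = 700.00, centroid at (141.67, 13.33).
ΣA = 5900.00 in², ΣAX̄ = 437166.67 in³, ΣAȲ = 113333.33 in³.
X̄ = 437166.67/5900.00 = 74.10 in; Ȳ = 113333.33/5900.00 = 19.21 in.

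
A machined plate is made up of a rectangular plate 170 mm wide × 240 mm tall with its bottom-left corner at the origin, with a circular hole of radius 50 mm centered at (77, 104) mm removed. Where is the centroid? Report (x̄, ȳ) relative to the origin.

plate: A = 170 × 240 = 40800.00, centroid at (85.00, 120.00).
hole: A = −π·50² = -7853.98, centroid at (77.00, 104.00).
ΣA = 32946.02 mm², ΣAx̄ = 2863243.41 mm³, ΣAȳ = 4079185.91 mm³.
x̄ = 2863243.41/32946.02 = 86.91 mm; ȳ = 4079185.91/32946.02 = 123.81 mm.

x̄ = 86.91 mm, ȳ = 123.81 mm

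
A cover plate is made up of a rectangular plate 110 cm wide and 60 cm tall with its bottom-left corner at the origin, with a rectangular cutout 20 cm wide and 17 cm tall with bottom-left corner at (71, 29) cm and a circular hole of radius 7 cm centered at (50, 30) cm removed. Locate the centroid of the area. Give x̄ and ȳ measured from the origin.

Part | A | x̄ᵢ | ȳᵢ | A·x̄ᵢ | A·ȳᵢ
plate | 6600.00 | 55.00 | 30.00 | 363000.00 | 198000.00
hole 1 | -340.00 | 81.00 | 37.50 | -27540.00 | -12750.00
hole 2 | -153.94 | 50.00 | 30.00 | -7696.90 | -4618.14
Σ | 6106.06 |  |  | 327763.10 | 180631.86
x̄ = 327763.10 / 6106.06 = 53.68 cm
ȳ = 180631.86 / 6106.06 = 29.58 cm

x̄ = 53.68 cm, ȳ = 29.58 cm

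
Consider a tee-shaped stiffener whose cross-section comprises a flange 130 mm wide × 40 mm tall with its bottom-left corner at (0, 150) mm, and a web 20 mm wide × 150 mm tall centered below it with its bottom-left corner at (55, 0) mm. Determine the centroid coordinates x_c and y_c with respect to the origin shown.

x_c = 65.00 mm, y_c = 135.24 mm

web: A = 20 × 150 = 3000.00, centroid at (65.00, 75.00).
flange: A = 130 × 40 = 5200.00, centroid at (65.00, 170.00).
ΣA = 8200.00 mm², ΣAx_c = 533000.00 mm³, ΣAy_c = 1109000.00 mm³.
x_c = 533000.00/8200.00 = 65.00 mm; y_c = 1109000.00/8200.00 = 135.24 mm.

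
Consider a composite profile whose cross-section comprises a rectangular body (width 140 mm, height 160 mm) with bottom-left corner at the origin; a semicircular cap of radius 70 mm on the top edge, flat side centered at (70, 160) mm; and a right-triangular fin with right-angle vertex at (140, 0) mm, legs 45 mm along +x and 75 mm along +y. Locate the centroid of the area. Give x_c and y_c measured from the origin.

x_c = 74.51 mm, y_c = 103.65 mm

rectangular body: A = 140 × 160 = 22400.00, centroid at (70.00, 80.00).
semicircular top: A = ½π·70² = 7696.90, centroid at (70.00, 189.71).
triangular fin: A = ½·45·75 = 1687.50, centroid at (155.00, 25.00).
ΣA = 31784.40 mm²
ΣAx_c = (22400.00)(70.00) + (7696.90)(70.00) + (1687.50)(155.00) = 2368345.64 mm³
ΣAy_c = (22400.00)(80.00) + (7696.90)(189.71) + (1687.50)(25.00) = 3294358.49 mm³
x_c = 2368345.64 / 31784.40 = 74.51 mm
y_c = 3294358.49 / 31784.40 = 103.65 mm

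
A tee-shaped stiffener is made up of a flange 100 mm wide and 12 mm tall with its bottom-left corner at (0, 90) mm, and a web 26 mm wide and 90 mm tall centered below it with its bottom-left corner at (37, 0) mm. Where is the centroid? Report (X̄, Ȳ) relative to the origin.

X̄ = 50.00 mm, Ȳ = 62.29 mm

web: A = 26 × 90 = 2340.00, centroid at (50.00, 45.00).
flange: A = 100 × 12 = 1200.00, centroid at (50.00, 96.00).
ΣA = 3540.00 mm²
ΣAX̄ = (2340.00)(50.00) + (1200.00)(50.00) = 177000.00 mm³
ΣAȲ = (2340.00)(45.00) + (1200.00)(96.00) = 220500.00 mm³
X̄ = 177000.00 / 3540.00 = 50.00 mm
Ȳ = 220500.00 / 3540.00 = 62.29 mm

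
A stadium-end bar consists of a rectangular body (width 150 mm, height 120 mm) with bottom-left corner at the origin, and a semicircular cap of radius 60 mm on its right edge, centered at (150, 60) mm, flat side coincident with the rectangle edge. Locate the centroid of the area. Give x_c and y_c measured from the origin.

x_c = 99.02 mm, y_c = 60.00 mm

rectangular body: A = 150 × 120 = 18000.00, centroid at (75.00, 60.00).
semicircular end: A = ½π·60² = 5654.87, centroid at (175.46, 60.00).
ΣA = 23654.87 mm²
ΣAx_c = (18000.00)(75.00) + (5654.87)(175.46) = 2342230.02 mm³
ΣAy_c = (18000.00)(60.00) + (5654.87)(60.00) = 1419292.01 mm³
x_c = 2342230.02 / 23654.87 = 99.02 mm
y_c = 1419292.01 / 23654.87 = 60.00 mm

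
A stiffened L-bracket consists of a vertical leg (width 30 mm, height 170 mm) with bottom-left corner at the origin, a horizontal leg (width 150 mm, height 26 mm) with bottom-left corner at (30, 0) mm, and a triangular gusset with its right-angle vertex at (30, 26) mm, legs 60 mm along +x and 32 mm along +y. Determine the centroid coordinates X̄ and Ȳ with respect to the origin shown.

Part | A | x̄ᵢ | ȳᵢ | A·x̄ᵢ | A·ȳᵢ
vertical leg | 5100.00 | 15.00 | 85.00 | 76500.00 | 433500.00
horizontal leg | 3900.00 | 105.00 | 13.00 | 409500.00 | 50700.00
gusset | 960.00 | 50.00 | 36.67 | 48000.00 | 35200.00
Σ | 9960.00 |  |  | 534000.00 | 519400.00
X̄ = 534000.00 / 9960.00 = 53.61 mm
Ȳ = 519400.00 / 9960.00 = 52.15 mm

X̄ = 53.61 mm, Ȳ = 52.15 mm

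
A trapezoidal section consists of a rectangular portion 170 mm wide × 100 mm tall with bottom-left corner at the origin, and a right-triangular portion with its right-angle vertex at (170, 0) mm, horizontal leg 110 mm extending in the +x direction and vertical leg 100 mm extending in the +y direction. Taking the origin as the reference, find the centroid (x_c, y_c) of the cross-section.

rectangular portion: A = 170 × 100 = 17000.00, centroid at (85.00, 50.00).
triangular portion: A = ½·110·100 = 5500.00, centroid at (206.67, 33.33).
ΣA = 22500.00 mm²
ΣAx_c = (17000.00)(85.00) + (5500.00)(206.67) = 2581666.67 mm³
ΣAy_c = (17000.00)(50.00) + (5500.00)(33.33) = 1033333.33 mm³
x_c = 2581666.67 / 22500.00 = 114.74 mm
y_c = 1033333.33 / 22500.00 = 45.93 mm

x_c = 114.74 mm, y_c = 45.93 mm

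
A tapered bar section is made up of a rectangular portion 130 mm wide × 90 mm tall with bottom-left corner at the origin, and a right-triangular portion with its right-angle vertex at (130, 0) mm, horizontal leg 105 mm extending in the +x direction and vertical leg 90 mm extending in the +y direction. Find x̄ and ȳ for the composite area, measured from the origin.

rectangular portion: A = 130 × 90 = 11700.00, centroid at (65.00, 45.00).
triangular portion: A = ½·105·90 = 4725.00, centroid at (165.00, 30.00).
ΣA = 16425.00 mm²
ΣAx̄ = (11700.00)(65.00) + (4725.00)(165.00) = 1540125.00 mm³
ΣAȳ = (11700.00)(45.00) + (4725.00)(30.00) = 668250.00 mm³
x̄ = 1540125.00 / 16425.00 = 93.77 mm
ȳ = 668250.00 / 16425.00 = 40.68 mm

x̄ = 93.77 mm, ȳ = 40.68 mm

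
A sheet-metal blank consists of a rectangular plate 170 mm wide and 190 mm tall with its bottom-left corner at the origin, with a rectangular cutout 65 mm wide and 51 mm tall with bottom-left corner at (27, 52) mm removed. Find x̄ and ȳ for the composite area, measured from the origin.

plate: A = 170 × 190 = 32300.00, centroid at (85.00, 95.00).
hole: A = −(65 × 51) = -3315.00, centroid at (59.50, 77.50).
ΣA = 28985.00 mm²
ΣAx̄ = (32300.00)(85.00) + (-3315.00)(59.50) = 2548257.50 mm³
ΣAȳ = (32300.00)(95.00) + (-3315.00)(77.50) = 2811587.50 mm³
x̄ = 2548257.50 / 28985.00 = 87.92 mm
ȳ = 2811587.50 / 28985.00 = 97.00 mm

x̄ = 87.92 mm, ȳ = 97.00 mm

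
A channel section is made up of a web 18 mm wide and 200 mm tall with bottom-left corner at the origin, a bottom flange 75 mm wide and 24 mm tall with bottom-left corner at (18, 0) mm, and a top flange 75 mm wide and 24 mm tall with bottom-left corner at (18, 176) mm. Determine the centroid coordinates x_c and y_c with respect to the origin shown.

x_c = 32.25 mm, y_c = 100.00 mm

web: A = 18 × 200 = 3600.00, centroid at (9.00, 100.00).
bottom flange: A = 75 × 24 = 1800.00, centroid at (55.50, 12.00).
top flange: A = 75 × 24 = 1800.00, centroid at (55.50, 188.00).
ΣA = 7200.00 mm²
ΣAx_c = (3600.00)(9.00) + (1800.00)(55.50) + (1800.00)(55.50) = 232200.00 mm³
ΣAy_c = (3600.00)(100.00) + (1800.00)(12.00) + (1800.00)(188.00) = 720000.00 mm³
x_c = 232200.00 / 7200.00 = 32.25 mm
y_c = 720000.00 / 7200.00 = 100.00 mm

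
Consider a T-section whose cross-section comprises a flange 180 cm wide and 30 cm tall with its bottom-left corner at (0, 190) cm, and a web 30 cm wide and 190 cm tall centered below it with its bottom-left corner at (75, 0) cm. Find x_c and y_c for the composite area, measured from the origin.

x_c = 90.00 cm, y_c = 148.51 cm

Part | A | x̄ᵢ | ȳᵢ | A·x̄ᵢ | A·ȳᵢ
web | 5700.00 | 90.00 | 95.00 | 513000.00 | 541500.00
flange | 5400.00 | 90.00 | 205.00 | 486000.00 | 1107000.00
Σ | 11100.00 |  |  | 999000.00 | 1648500.00
x_c = 999000.00 / 11100.00 = 90.00 cm
y_c = 1648500.00 / 11100.00 = 148.51 cm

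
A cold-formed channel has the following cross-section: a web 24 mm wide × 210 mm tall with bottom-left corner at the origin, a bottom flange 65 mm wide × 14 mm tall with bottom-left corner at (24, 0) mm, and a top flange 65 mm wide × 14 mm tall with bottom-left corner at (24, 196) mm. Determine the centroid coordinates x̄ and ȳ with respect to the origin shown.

x̄ = 23.81 mm, ȳ = 105.00 mm

web: A = 24 × 210 = 5040.00, centroid at (12.00, 105.00).
bottom flange: A = 65 × 14 = 910.00, centroid at (56.50, 7.00).
top flange: A = 65 × 14 = 910.00, centroid at (56.50, 203.00).
ΣA = 6860.00 mm², ΣAx̄ = 163310.00 mm³, ΣAȳ = 720300.00 mm³.
x̄ = 163310.00/6860.00 = 23.81 mm; ȳ = 720300.00/6860.00 = 105.00 mm.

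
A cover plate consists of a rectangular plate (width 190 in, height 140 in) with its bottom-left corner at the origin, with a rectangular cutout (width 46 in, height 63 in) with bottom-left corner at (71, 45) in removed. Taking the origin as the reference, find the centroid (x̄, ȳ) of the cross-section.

plate: A = 190 × 140 = 26600.00, centroid at (95.00, 70.00).
hole: A = −(46 × 63) = -2898.00, centroid at (94.00, 76.50).
ΣA = 23702.00 in²
ΣAx̄ = (26600.00)(95.00) + (-2898.00)(94.00) = 2254588.00 in³
ΣAȳ = (26600.00)(70.00) + (-2898.00)(76.50) = 1640303.00 in³
x̄ = 2254588.00 / 23702.00 = 95.12 in
ȳ = 1640303.00 / 23702.00 = 69.21 in

x̄ = 95.12 in, ȳ = 69.21 in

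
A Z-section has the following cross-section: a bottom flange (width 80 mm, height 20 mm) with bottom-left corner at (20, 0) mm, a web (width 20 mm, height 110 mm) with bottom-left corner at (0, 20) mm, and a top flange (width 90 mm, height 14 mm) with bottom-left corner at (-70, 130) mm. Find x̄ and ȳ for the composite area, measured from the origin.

bottom flange: A = 80 × 20 = 1600.00, centroid at (60.00, 10.00).
web: A = 20 × 110 = 2200.00, centroid at (10.00, 75.00).
top flange: A = 90 × 14 = 1260.00, centroid at (-25.00, 137.00).
ΣA = 5060.00 mm², ΣAx̄ = 86500.00 mm³, ΣAȳ = 353620.00 mm³.
x̄ = 86500.00/5060.00 = 17.09 mm; ȳ = 353620.00/5060.00 = 69.89 mm.

x̄ = 17.09 mm, ȳ = 69.89 mm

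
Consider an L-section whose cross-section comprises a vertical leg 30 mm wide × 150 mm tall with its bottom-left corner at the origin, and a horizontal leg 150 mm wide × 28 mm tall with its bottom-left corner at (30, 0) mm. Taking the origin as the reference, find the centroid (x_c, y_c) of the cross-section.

x_c = 58.45 mm, y_c = 45.55 mm

vertical leg: A = 30 × 150 = 4500.00, centroid at (15.00, 75.00).
horizontal leg: A = 150 × 28 = 4200.00, centroid at (105.00, 14.00).
ΣA = 8700.00 mm², ΣAx_c = 508500.00 mm³, ΣAy_c = 396300.00 mm³.
x_c = 508500.00/8700.00 = 58.45 mm; y_c = 396300.00/8700.00 = 45.55 mm.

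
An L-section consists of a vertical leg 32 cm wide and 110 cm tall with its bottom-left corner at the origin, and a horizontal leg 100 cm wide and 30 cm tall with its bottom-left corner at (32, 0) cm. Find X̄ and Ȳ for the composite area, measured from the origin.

vertical leg: A = 32 × 110 = 3520.00, centroid at (16.00, 55.00).
horizontal leg: A = 100 × 30 = 3000.00, centroid at (82.00, 15.00).
ΣA = 6520.00 cm²
ΣAX̄ = (3520.00)(16.00) + (3000.00)(82.00) = 302320.00 cm³
ΣAȲ = (3520.00)(55.00) + (3000.00)(15.00) = 238600.00 cm³
X̄ = 302320.00 / 6520.00 = 46.37 cm
Ȳ = 238600.00 / 6520.00 = 36.60 cm

X̄ = 46.37 cm, Ȳ = 36.60 cm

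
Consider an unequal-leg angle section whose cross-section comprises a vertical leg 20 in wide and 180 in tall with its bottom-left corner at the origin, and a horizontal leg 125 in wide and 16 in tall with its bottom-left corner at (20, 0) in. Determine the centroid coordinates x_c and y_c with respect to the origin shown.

Part | A | x̄ᵢ | ȳᵢ | A·x̄ᵢ | A·ȳᵢ
vertical leg | 3600.00 | 10.00 | 90.00 | 36000.00 | 324000.00
horizontal leg | 2000.00 | 82.50 | 8.00 | 165000.00 | 16000.00
Σ | 5600.00 |  |  | 201000.00 | 340000.00
x_c = 201000.00 / 5600.00 = 35.89 in
y_c = 340000.00 / 5600.00 = 60.71 in

x_c = 35.89 in, y_c = 60.71 in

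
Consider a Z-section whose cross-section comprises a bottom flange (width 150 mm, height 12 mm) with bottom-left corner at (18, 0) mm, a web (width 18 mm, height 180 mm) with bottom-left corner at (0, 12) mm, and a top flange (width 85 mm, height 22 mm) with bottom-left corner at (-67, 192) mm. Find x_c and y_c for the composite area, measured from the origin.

x_c = 21.82 mm, y_c = 104.33 mm

bottom flange: A = 150 × 12 = 1800.00, centroid at (93.00, 6.00).
web: A = 18 × 180 = 3240.00, centroid at (9.00, 102.00).
top flange: A = 85 × 22 = 1870.00, centroid at (-24.50, 203.00).
ΣA = 6910.00 mm²
ΣAx_c = (1800.00)(93.00) + (3240.00)(9.00) + (1870.00)(-24.50) = 150745.00 mm³
ΣAy_c = (1800.00)(6.00) + (3240.00)(102.00) + (1870.00)(203.00) = 720890.00 mm³
x_c = 150745.00 / 6910.00 = 21.82 mm
y_c = 720890.00 / 6910.00 = 104.33 mm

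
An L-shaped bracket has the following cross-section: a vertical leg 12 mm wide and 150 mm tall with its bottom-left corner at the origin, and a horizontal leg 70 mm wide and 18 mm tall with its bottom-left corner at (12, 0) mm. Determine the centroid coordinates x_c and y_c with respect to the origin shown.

Part | A | x̄ᵢ | ȳᵢ | A·x̄ᵢ | A·ȳᵢ
vertical leg | 1800.00 | 6.00 | 75.00 | 10800.00 | 135000.00
horizontal leg | 1260.00 | 47.00 | 9.00 | 59220.00 | 11340.00
Σ | 3060.00 |  |  | 70020.00 | 146340.00
x_c = 70020.00 / 3060.00 = 22.88 mm
y_c = 146340.00 / 3060.00 = 47.82 mm

x_c = 22.88 mm, y_c = 47.82 mm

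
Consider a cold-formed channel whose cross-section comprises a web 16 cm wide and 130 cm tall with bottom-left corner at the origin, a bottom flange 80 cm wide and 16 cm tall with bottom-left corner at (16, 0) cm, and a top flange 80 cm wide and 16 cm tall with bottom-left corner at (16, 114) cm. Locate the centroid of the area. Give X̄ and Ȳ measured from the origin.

X̄ = 34.48 cm, Ȳ = 65.00 cm

web: A = 16 × 130 = 2080.00, centroid at (8.00, 65.00).
bottom flange: A = 80 × 16 = 1280.00, centroid at (56.00, 8.00).
top flange: A = 80 × 16 = 1280.00, centroid at (56.00, 122.00).
ΣA = 4640.00 cm², ΣAX̄ = 160000.00 cm³, ΣAȲ = 301600.00 cm³.
X̄ = 160000.00/4640.00 = 34.48 cm; Ȳ = 301600.00/4640.00 = 65.00 cm.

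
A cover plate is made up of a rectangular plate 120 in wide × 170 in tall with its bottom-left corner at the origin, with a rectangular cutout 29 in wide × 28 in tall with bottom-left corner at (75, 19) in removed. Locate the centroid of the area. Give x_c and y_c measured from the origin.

plate: A = 120 × 170 = 20400.00, centroid at (60.00, 85.00).
hole: A = −(29 × 28) = -812.00, centroid at (89.50, 33.00).
ΣA = 19588.00 in²
ΣAx_c = (20400.00)(60.00) + (-812.00)(89.50) = 1151326.00 in³
ΣAy_c = (20400.00)(85.00) + (-812.00)(33.00) = 1707204.00 in³
x_c = 1151326.00 / 19588.00 = 58.78 in
y_c = 1707204.00 / 19588.00 = 87.16 in

x_c = 58.78 in, y_c = 87.16 in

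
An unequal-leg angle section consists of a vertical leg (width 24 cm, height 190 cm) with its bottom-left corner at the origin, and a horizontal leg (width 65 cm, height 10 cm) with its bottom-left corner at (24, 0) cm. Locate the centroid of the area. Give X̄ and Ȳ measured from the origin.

vertical leg: A = 24 × 190 = 4560.00, centroid at (12.00, 95.00).
horizontal leg: A = 65 × 10 = 650.00, centroid at (56.50, 5.00).
ΣA = 5210.00 cm²
ΣAX̄ = (4560.00)(12.00) + (650.00)(56.50) = 91445.00 cm³
ΣAȲ = (4560.00)(95.00) + (650.00)(5.00) = 436450.00 cm³
X̄ = 91445.00 / 5210.00 = 17.55 cm
Ȳ = 436450.00 / 5210.00 = 83.77 cm

X̄ = 17.55 cm, Ȳ = 83.77 cm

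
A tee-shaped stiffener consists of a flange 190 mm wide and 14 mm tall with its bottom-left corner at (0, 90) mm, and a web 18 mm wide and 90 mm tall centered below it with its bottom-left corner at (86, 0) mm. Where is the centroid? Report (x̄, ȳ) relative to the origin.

x̄ = 95.00 mm, ȳ = 77.32 mm

web: A = 18 × 90 = 1620.00, centroid at (95.00, 45.00).
flange: A = 190 × 14 = 2660.00, centroid at (95.00, 97.00).
ΣA = 4280.00 mm²
ΣAx̄ = (1620.00)(95.00) + (2660.00)(95.00) = 406600.00 mm³
ΣAȳ = (1620.00)(45.00) + (2660.00)(97.00) = 330920.00 mm³
x̄ = 406600.00 / 4280.00 = 95.00 mm
ȳ = 330920.00 / 4280.00 = 77.32 mm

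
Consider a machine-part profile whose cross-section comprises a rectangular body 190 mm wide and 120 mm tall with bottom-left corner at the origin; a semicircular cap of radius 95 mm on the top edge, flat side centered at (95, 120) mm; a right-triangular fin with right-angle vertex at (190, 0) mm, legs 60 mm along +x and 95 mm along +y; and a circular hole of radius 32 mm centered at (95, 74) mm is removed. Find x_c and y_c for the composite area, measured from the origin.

x_c = 103.95 mm, y_c = 95.41 mm

rectangular body: A = 190 × 120 = 22800.00, centroid at (95.00, 60.00).
semicircular top: A = ½π·95² = 14176.44, centroid at (95.00, 160.32).
triangular fin: A = ½·60·95 = 2850.00, centroid at (210.00, 31.67).
hole: A = −π·32² = -3216.99, centroid at (95.00, 74.00).
ΣA = 36609.45 mm², ΣAx_c = 3805647.37 mm³, ΣAy_c = 3492948.43 mm³.
x_c = 3805647.37/36609.45 = 103.95 mm; y_c = 3492948.43/36609.45 = 95.41 mm.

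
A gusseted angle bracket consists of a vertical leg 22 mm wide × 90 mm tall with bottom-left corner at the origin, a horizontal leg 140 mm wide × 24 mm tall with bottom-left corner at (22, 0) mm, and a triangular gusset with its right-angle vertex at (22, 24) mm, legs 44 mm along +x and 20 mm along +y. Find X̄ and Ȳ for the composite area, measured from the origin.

vertical leg: A = 22 × 90 = 1980.00, centroid at (11.00, 45.00).
horizontal leg: A = 140 × 24 = 3360.00, centroid at (92.00, 12.00).
gusset: A = ½·44·20 = 440.00, centroid at (36.67, 30.67).
ΣA = 5780.00 mm², ΣAX̄ = 347033.33 mm³, ΣAȲ = 142913.33 mm³.
X̄ = 347033.33/5780.00 = 60.04 mm; Ȳ = 142913.33/5780.00 = 24.73 mm.

X̄ = 60.04 mm, Ȳ = 24.73 mm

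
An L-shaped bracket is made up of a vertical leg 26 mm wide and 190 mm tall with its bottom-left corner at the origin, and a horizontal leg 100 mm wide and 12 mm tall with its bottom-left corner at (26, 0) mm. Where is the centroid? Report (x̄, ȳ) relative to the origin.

Part | A | x̄ᵢ | ȳᵢ | A·x̄ᵢ | A·ȳᵢ
vertical leg | 4940.00 | 13.00 | 95.00 | 64220.00 | 469300.00
horizontal leg | 1200.00 | 76.00 | 6.00 | 91200.00 | 7200.00
Σ | 6140.00 |  |  | 155420.00 | 476500.00
x̄ = 155420.00 / 6140.00 = 25.31 mm
ȳ = 476500.00 / 6140.00 = 77.61 mm

x̄ = 25.31 mm, ȳ = 77.61 mm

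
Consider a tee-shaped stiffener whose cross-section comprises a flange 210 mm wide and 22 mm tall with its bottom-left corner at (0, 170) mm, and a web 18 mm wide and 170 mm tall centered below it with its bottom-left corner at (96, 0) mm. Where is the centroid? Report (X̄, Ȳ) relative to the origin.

X̄ = 105.00 mm, Ȳ = 142.75 mm

web: A = 18 × 170 = 3060.00, centroid at (105.00, 85.00).
flange: A = 210 × 22 = 4620.00, centroid at (105.00, 181.00).
ΣA = 7680.00 mm²
ΣAX̄ = (3060.00)(105.00) + (4620.00)(105.00) = 806400.00 mm³
ΣAȲ = (3060.00)(85.00) + (4620.00)(181.00) = 1096320.00 mm³
X̄ = 806400.00 / 7680.00 = 105.00 mm
Ȳ = 1096320.00 / 7680.00 = 142.75 mm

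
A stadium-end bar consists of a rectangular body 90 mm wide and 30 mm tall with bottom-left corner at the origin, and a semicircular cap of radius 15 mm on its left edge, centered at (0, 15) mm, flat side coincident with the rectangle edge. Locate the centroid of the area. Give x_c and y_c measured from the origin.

x_c = 39.05 mm, y_c = 15.00 mm

Part | A | x̄ᵢ | ȳᵢ | A·x̄ᵢ | A·ȳᵢ
rectangular body | 2700.00 | 45.00 | 15.00 | 121500.00 | 40500.00
semicircular end | 353.43 | -6.37 | 15.00 | -2250.00 | 5301.44
Σ | 3053.43 |  |  | 119250.00 | 45801.44
x_c = 119250.00 / 3053.43 = 39.05 mm
y_c = 45801.44 / 3053.43 = 15.00 mm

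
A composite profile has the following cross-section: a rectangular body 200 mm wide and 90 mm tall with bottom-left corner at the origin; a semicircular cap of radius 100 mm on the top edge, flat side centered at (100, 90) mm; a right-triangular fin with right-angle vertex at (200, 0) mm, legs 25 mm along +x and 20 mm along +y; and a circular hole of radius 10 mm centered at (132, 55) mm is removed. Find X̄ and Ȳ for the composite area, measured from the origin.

Part | A | x̄ᵢ | ȳᵢ | A·x̄ᵢ | A·ȳᵢ
rectangular body | 18000.00 | 100.00 | 45.00 | 1800000.00 | 810000.00
semicircular top | 15707.96 | 100.00 | 132.44 | 1570796.33 | 2080383.36
triangular fin | 250.00 | 208.33 | 6.67 | 52083.33 | 1666.67
hole | -314.16 | 132.00 | 55.00 | -41469.02 | -17278.76
Σ | 33643.80 |  |  | 3381410.64 | 2874771.27
X̄ = 3381410.64 / 33643.80 = 100.51 mm
Ȳ = 2874771.27 / 33643.80 = 85.45 mm

X̄ = 100.51 mm, Ȳ = 85.45 mm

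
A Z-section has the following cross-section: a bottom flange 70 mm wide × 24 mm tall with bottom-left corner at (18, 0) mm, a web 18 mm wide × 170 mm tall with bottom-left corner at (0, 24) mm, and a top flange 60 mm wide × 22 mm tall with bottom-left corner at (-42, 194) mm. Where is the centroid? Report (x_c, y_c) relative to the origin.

x_c = 16.62 mm, y_c = 103.02 mm

bottom flange: A = 70 × 24 = 1680.00, centroid at (53.00, 12.00).
web: A = 18 × 170 = 3060.00, centroid at (9.00, 109.00).
top flange: A = 60 × 22 = 1320.00, centroid at (-12.00, 205.00).
ΣA = 6060.00 mm², ΣAx_c = 100740.00 mm³, ΣAy_c = 624300.00 mm³.
x_c = 100740.00/6060.00 = 16.62 mm; y_c = 624300.00/6060.00 = 103.02 mm.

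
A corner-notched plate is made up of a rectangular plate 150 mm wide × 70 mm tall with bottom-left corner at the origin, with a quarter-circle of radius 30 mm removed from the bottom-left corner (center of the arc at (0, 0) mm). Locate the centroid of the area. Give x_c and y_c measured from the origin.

plate: A = 150 × 70 = 10500.00, centroid at (75.00, 35.00).
removed quarter-circle: A = −¼π·30² = -706.86, centroid at (12.73, 12.73).
ΣA = 9793.14 mm²
ΣAx_c = (10500.00)(75.00) + (-706.86)(12.73) = 778500.00 mm³
ΣAy_c = (10500.00)(35.00) + (-706.86)(12.73) = 358500.00 mm³
x_c = 778500.00 / 9793.14 = 79.49 mm
y_c = 358500.00 / 9793.14 = 36.61 mm

x_c = 79.49 mm, y_c = 36.61 mm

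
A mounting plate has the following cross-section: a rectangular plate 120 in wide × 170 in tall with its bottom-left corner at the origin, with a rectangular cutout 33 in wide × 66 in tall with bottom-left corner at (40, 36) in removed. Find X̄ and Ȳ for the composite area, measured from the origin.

Part | A | x̄ᵢ | ȳᵢ | A·x̄ᵢ | A·ȳᵢ
plate | 20400.00 | 60.00 | 85.00 | 1224000.00 | 1734000.00
hole | -2178.00 | 56.50 | 69.00 | -123057.00 | -150282.00
Σ | 18222.00 |  |  | 1100943.00 | 1583718.00
X̄ = 1100943.00 / 18222.00 = 60.42 in
Ȳ = 1583718.00 / 18222.00 = 86.91 in

X̄ = 60.42 in, Ȳ = 86.91 in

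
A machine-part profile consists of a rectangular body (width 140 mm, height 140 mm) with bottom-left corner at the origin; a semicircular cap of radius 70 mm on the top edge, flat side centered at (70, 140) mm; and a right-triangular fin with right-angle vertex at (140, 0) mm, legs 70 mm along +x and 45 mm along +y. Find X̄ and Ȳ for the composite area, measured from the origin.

rectangular body: A = 140 × 140 = 19600.00, centroid at (70.00, 70.00).
semicircular top: A = ½π·70² = 7696.90, centroid at (70.00, 169.71).
triangular fin: A = ½·70·45 = 1575.00, centroid at (163.33, 15.00).
ΣA = 28871.90 mm²
ΣAX̄ = (19600.00)(70.00) + (7696.90)(70.00) + (1575.00)(163.33) = 2168033.14 mm³
ΣAȲ = (19600.00)(70.00) + (7696.90)(169.71) + (1575.00)(15.00) = 2701857.95 mm³
X̄ = 2168033.14 / 28871.90 = 75.09 mm
Ȳ = 2701857.95 / 28871.90 = 93.58 mm

X̄ = 75.09 mm, Ȳ = 93.58 mm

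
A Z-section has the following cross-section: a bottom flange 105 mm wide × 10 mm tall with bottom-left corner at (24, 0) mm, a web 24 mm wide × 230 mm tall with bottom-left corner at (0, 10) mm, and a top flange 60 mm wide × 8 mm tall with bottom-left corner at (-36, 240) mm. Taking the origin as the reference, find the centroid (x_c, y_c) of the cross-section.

bottom flange: A = 105 × 10 = 1050.00, centroid at (76.50, 5.00).
web: A = 24 × 230 = 5520.00, centroid at (12.00, 125.00).
top flange: A = 60 × 8 = 480.00, centroid at (-6.00, 244.00).
ΣA = 7050.00 mm²
ΣAx_c = (1050.00)(76.50) + (5520.00)(12.00) + (480.00)(-6.00) = 143685.00 mm³
ΣAy_c = (1050.00)(5.00) + (5520.00)(125.00) + (480.00)(244.00) = 812370.00 mm³
x_c = 143685.00 / 7050.00 = 20.38 mm
y_c = 812370.00 / 7050.00 = 115.23 mm

x_c = 20.38 mm, y_c = 115.23 mm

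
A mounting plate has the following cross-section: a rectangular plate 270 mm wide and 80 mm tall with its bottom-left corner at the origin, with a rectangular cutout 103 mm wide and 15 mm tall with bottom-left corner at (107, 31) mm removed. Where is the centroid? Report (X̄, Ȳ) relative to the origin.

X̄ = 133.19 mm, Ȳ = 40.12 mm

plate: A = 270 × 80 = 21600.00, centroid at (135.00, 40.00).
hole: A = −(103 × 15) = -1545.00, centroid at (158.50, 38.50).
ΣA = 20055.00 mm²
ΣAX̄ = (21600.00)(135.00) + (-1545.00)(158.50) = 2671117.50 mm³
ΣAȲ = (21600.00)(40.00) + (-1545.00)(38.50) = 804517.50 mm³
X̄ = 2671117.50 / 20055.00 = 133.19 mm
Ȳ = 804517.50 / 20055.00 = 40.12 mm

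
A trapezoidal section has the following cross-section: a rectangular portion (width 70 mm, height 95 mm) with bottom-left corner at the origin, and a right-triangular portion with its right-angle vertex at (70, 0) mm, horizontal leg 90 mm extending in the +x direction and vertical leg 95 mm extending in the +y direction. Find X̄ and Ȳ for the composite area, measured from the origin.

rectangular portion: A = 70 × 95 = 6650.00, centroid at (35.00, 47.50).
triangular portion: A = ½·90·95 = 4275.00, centroid at (100.00, 31.67).
ΣA = 10925.00 mm², ΣAX̄ = 660250.00 mm³, ΣAȲ = 451250.00 mm³.
X̄ = 660250.00/10925.00 = 60.43 mm; Ȳ = 451250.00/10925.00 = 41.30 mm.

X̄ = 60.43 mm, Ȳ = 41.30 mm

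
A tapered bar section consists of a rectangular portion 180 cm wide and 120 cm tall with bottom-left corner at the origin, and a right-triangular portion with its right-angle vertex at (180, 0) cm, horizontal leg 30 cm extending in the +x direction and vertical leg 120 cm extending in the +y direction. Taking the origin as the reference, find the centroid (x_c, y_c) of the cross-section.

rectangular portion: A = 180 × 120 = 21600.00, centroid at (90.00, 60.00).
triangular portion: A = ½·30·120 = 1800.00, centroid at (190.00, 40.00).
ΣA = 23400.00 cm²
ΣAx_c = (21600.00)(90.00) + (1800.00)(190.00) = 2286000.00 cm³
ΣAy_c = (21600.00)(60.00) + (1800.00)(40.00) = 1368000.00 cm³
x_c = 2286000.00 / 23400.00 = 97.69 cm
y_c = 1368000.00 / 23400.00 = 58.46 cm

x_c = 97.69 cm, y_c = 58.46 cm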